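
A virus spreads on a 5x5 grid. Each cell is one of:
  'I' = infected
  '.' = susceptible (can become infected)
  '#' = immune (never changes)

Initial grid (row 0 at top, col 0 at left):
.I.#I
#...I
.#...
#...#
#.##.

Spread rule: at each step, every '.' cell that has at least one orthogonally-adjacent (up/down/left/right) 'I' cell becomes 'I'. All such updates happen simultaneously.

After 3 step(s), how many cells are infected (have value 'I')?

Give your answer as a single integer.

Answer: 12

Derivation:
Step 0 (initial): 3 infected
Step 1: +5 new -> 8 infected
Step 2: +2 new -> 10 infected
Step 3: +2 new -> 12 infected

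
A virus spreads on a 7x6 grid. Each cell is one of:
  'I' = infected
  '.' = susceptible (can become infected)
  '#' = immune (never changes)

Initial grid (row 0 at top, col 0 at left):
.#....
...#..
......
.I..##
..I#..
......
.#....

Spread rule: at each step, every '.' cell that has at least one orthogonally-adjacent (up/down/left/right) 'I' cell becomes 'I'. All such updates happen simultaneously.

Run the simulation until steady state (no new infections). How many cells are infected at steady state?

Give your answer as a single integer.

Step 0 (initial): 2 infected
Step 1: +5 new -> 7 infected
Step 2: +8 new -> 15 infected
Step 3: +6 new -> 21 infected
Step 4: +7 new -> 28 infected
Step 5: +5 new -> 33 infected
Step 6: +2 new -> 35 infected
Step 7: +1 new -> 36 infected
Step 8: +0 new -> 36 infected

Answer: 36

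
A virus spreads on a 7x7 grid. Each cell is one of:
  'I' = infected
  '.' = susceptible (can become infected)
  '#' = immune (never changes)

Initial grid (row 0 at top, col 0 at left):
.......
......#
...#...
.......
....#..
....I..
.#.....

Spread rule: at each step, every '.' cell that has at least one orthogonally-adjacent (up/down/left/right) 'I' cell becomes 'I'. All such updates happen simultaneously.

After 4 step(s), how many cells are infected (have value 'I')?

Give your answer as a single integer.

Step 0 (initial): 1 infected
Step 1: +3 new -> 4 infected
Step 2: +6 new -> 10 infected
Step 3: +7 new -> 17 infected
Step 4: +6 new -> 23 infected

Answer: 23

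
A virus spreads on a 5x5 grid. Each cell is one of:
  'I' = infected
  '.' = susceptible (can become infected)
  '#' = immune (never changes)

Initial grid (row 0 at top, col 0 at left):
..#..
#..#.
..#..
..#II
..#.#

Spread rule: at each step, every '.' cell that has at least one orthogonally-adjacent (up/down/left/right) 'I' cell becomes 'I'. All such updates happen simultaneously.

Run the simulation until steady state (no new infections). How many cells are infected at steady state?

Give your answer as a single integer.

Step 0 (initial): 2 infected
Step 1: +3 new -> 5 infected
Step 2: +1 new -> 6 infected
Step 3: +1 new -> 7 infected
Step 4: +1 new -> 8 infected
Step 5: +0 new -> 8 infected

Answer: 8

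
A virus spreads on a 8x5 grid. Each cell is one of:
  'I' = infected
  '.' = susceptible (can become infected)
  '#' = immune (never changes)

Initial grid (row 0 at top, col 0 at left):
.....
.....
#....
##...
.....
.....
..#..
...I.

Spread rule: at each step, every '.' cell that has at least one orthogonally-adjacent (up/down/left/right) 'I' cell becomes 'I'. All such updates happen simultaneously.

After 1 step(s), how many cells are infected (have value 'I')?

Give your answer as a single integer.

Step 0 (initial): 1 infected
Step 1: +3 new -> 4 infected

Answer: 4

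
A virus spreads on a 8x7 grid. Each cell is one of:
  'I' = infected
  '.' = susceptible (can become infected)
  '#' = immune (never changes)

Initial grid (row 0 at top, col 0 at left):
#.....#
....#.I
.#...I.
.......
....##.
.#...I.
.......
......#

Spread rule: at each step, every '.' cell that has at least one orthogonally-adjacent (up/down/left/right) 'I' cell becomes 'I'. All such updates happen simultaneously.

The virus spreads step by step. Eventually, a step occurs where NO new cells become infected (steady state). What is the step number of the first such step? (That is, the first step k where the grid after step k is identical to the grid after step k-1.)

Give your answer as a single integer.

Answer: 8

Derivation:
Step 0 (initial): 3 infected
Step 1: +7 new -> 10 infected
Step 2: +9 new -> 19 infected
Step 3: +8 new -> 27 infected
Step 4: +6 new -> 33 infected
Step 5: +6 new -> 39 infected
Step 6: +6 new -> 45 infected
Step 7: +3 new -> 48 infected
Step 8: +0 new -> 48 infected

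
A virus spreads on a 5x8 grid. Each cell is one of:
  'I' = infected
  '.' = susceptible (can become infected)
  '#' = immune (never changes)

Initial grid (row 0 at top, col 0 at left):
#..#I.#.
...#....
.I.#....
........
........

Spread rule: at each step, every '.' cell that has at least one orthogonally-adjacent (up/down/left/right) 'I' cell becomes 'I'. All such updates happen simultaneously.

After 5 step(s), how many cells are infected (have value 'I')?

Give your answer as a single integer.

Answer: 32

Derivation:
Step 0 (initial): 2 infected
Step 1: +6 new -> 8 infected
Step 2: +8 new -> 16 infected
Step 3: +7 new -> 23 infected
Step 4: +5 new -> 28 infected
Step 5: +4 new -> 32 infected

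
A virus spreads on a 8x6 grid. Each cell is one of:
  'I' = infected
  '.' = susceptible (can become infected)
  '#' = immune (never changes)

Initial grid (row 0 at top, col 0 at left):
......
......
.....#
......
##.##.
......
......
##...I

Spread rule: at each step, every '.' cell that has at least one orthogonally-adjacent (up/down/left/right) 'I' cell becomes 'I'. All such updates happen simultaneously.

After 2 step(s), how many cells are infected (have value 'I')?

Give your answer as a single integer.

Step 0 (initial): 1 infected
Step 1: +2 new -> 3 infected
Step 2: +3 new -> 6 infected

Answer: 6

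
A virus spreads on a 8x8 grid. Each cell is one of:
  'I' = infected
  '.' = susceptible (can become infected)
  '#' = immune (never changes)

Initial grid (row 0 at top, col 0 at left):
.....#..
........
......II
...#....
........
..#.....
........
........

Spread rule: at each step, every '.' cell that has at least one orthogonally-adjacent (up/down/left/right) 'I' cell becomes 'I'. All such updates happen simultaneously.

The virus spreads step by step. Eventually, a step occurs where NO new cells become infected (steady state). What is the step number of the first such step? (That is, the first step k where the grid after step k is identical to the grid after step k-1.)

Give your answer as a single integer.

Step 0 (initial): 2 infected
Step 1: +5 new -> 7 infected
Step 2: +7 new -> 14 infected
Step 3: +6 new -> 20 infected
Step 4: +7 new -> 27 infected
Step 5: +9 new -> 36 infected
Step 6: +8 new -> 44 infected
Step 7: +6 new -> 50 infected
Step 8: +5 new -> 55 infected
Step 9: +3 new -> 58 infected
Step 10: +2 new -> 60 infected
Step 11: +1 new -> 61 infected
Step 12: +0 new -> 61 infected

Answer: 12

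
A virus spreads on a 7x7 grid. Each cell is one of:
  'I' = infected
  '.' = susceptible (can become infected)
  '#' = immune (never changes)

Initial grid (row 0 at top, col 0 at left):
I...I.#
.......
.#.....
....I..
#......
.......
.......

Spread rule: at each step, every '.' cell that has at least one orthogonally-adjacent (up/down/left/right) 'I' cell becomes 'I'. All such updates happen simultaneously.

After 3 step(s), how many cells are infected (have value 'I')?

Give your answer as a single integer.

Answer: 35

Derivation:
Step 0 (initial): 3 infected
Step 1: +9 new -> 12 infected
Step 2: +12 new -> 24 infected
Step 3: +11 new -> 35 infected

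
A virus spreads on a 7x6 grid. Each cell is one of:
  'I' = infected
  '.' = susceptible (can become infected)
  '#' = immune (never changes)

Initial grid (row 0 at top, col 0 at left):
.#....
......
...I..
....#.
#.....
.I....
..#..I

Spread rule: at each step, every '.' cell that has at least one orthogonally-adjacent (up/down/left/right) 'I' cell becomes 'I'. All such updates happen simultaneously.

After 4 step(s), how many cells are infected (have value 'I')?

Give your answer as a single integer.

Answer: 37

Derivation:
Step 0 (initial): 3 infected
Step 1: +10 new -> 13 infected
Step 2: +14 new -> 27 infected
Step 3: +8 new -> 35 infected
Step 4: +2 new -> 37 infected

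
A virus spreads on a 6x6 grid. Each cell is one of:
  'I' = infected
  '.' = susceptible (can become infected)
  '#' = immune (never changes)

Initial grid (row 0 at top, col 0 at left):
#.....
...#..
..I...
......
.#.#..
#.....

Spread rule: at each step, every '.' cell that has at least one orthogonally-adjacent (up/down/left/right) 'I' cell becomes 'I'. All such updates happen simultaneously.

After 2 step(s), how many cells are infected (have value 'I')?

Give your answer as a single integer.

Answer: 12

Derivation:
Step 0 (initial): 1 infected
Step 1: +4 new -> 5 infected
Step 2: +7 new -> 12 infected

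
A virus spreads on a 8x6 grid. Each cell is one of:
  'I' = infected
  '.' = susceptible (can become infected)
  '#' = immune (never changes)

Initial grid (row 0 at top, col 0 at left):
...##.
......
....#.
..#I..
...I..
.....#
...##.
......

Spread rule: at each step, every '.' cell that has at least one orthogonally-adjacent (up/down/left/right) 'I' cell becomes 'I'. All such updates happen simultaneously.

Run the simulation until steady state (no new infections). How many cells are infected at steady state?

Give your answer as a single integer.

Answer: 41

Derivation:
Step 0 (initial): 2 infected
Step 1: +5 new -> 7 infected
Step 2: +7 new -> 14 infected
Step 3: +8 new -> 22 infected
Step 4: +8 new -> 30 infected
Step 5: +6 new -> 36 infected
Step 6: +3 new -> 39 infected
Step 7: +1 new -> 40 infected
Step 8: +1 new -> 41 infected
Step 9: +0 new -> 41 infected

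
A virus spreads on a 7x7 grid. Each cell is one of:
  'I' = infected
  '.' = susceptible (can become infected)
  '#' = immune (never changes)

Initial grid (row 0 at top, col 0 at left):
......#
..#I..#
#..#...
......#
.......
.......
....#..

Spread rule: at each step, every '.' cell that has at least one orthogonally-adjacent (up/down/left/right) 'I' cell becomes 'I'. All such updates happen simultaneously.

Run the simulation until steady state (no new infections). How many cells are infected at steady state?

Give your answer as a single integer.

Answer: 42

Derivation:
Step 0 (initial): 1 infected
Step 1: +2 new -> 3 infected
Step 2: +4 new -> 7 infected
Step 3: +4 new -> 11 infected
Step 4: +6 new -> 17 infected
Step 5: +6 new -> 23 infected
Step 6: +6 new -> 29 infected
Step 7: +6 new -> 35 infected
Step 8: +4 new -> 39 infected
Step 9: +2 new -> 41 infected
Step 10: +1 new -> 42 infected
Step 11: +0 new -> 42 infected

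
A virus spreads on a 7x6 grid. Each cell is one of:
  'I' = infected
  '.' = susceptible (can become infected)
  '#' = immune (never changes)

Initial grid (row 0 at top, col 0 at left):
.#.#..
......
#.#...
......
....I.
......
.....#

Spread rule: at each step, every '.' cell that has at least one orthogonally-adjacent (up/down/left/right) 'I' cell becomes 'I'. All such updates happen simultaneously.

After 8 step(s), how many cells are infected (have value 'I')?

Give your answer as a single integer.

Step 0 (initial): 1 infected
Step 1: +4 new -> 5 infected
Step 2: +7 new -> 12 infected
Step 3: +7 new -> 19 infected
Step 4: +7 new -> 26 infected
Step 5: +6 new -> 32 infected
Step 6: +3 new -> 35 infected
Step 7: +1 new -> 36 infected
Step 8: +1 new -> 37 infected

Answer: 37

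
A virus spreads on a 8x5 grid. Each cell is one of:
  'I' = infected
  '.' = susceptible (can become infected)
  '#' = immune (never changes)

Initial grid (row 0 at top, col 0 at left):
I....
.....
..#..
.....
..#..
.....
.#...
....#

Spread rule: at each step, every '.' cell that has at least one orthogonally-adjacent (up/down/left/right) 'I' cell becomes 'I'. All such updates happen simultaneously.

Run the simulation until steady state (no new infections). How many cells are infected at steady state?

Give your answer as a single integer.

Step 0 (initial): 1 infected
Step 1: +2 new -> 3 infected
Step 2: +3 new -> 6 infected
Step 3: +4 new -> 10 infected
Step 4: +4 new -> 14 infected
Step 5: +5 new -> 19 infected
Step 6: +4 new -> 23 infected
Step 7: +4 new -> 27 infected
Step 8: +4 new -> 31 infected
Step 9: +3 new -> 34 infected
Step 10: +2 new -> 36 infected
Step 11: +0 new -> 36 infected

Answer: 36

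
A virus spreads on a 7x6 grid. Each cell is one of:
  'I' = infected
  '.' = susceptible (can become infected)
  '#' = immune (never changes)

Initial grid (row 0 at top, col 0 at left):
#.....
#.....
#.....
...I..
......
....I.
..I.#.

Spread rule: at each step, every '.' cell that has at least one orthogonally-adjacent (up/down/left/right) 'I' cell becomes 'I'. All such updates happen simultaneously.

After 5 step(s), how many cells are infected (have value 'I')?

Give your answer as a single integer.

Step 0 (initial): 3 infected
Step 1: +10 new -> 13 infected
Step 2: +10 new -> 23 infected
Step 3: +8 new -> 31 infected
Step 4: +5 new -> 36 infected
Step 5: +2 new -> 38 infected

Answer: 38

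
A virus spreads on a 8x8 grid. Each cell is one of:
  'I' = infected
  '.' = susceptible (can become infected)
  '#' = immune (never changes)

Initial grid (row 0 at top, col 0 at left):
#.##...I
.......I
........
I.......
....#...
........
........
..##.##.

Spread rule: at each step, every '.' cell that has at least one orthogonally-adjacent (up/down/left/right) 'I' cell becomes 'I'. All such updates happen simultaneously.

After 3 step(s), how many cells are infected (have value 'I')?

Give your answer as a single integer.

Answer: 29

Derivation:
Step 0 (initial): 3 infected
Step 1: +6 new -> 9 infected
Step 2: +9 new -> 18 infected
Step 3: +11 new -> 29 infected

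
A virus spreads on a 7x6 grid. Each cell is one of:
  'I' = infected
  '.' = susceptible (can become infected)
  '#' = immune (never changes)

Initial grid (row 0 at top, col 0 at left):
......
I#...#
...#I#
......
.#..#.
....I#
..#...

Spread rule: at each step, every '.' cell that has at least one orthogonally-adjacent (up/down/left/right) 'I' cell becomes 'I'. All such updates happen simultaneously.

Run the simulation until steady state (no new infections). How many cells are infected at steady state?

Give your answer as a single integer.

Step 0 (initial): 3 infected
Step 1: +6 new -> 9 infected
Step 2: +11 new -> 20 infected
Step 3: +11 new -> 31 infected
Step 4: +2 new -> 33 infected
Step 5: +1 new -> 34 infected
Step 6: +0 new -> 34 infected

Answer: 34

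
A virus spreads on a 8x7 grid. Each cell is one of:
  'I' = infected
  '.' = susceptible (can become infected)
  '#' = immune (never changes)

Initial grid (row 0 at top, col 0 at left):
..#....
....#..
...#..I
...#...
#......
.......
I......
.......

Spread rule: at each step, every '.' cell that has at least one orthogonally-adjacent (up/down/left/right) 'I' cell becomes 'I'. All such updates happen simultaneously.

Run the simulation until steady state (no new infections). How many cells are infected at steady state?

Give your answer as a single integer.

Step 0 (initial): 2 infected
Step 1: +6 new -> 8 infected
Step 2: +8 new -> 16 infected
Step 3: +8 new -> 24 infected
Step 4: +9 new -> 33 infected
Step 5: +9 new -> 42 infected
Step 6: +5 new -> 47 infected
Step 7: +3 new -> 50 infected
Step 8: +1 new -> 51 infected
Step 9: +0 new -> 51 infected

Answer: 51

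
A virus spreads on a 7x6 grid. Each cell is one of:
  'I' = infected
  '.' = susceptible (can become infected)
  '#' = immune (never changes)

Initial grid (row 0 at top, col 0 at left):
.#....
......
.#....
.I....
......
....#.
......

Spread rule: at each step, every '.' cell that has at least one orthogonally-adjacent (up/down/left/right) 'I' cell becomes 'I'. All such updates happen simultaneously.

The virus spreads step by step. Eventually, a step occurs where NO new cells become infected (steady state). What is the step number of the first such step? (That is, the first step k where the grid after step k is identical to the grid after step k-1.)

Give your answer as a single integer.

Step 0 (initial): 1 infected
Step 1: +3 new -> 4 infected
Step 2: +6 new -> 10 infected
Step 3: +8 new -> 18 infected
Step 4: +10 new -> 28 infected
Step 5: +5 new -> 33 infected
Step 6: +4 new -> 37 infected
Step 7: +2 new -> 39 infected
Step 8: +0 new -> 39 infected

Answer: 8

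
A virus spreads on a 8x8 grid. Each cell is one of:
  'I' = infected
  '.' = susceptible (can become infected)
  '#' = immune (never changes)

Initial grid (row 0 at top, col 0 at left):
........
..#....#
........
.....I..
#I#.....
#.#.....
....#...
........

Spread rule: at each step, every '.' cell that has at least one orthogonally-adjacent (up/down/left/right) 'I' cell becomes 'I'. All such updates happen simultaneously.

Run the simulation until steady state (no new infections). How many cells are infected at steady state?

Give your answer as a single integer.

Step 0 (initial): 2 infected
Step 1: +6 new -> 8 infected
Step 2: +12 new -> 20 infected
Step 3: +16 new -> 36 infected
Step 4: +12 new -> 48 infected
Step 5: +8 new -> 56 infected
Step 6: +1 new -> 57 infected
Step 7: +0 new -> 57 infected

Answer: 57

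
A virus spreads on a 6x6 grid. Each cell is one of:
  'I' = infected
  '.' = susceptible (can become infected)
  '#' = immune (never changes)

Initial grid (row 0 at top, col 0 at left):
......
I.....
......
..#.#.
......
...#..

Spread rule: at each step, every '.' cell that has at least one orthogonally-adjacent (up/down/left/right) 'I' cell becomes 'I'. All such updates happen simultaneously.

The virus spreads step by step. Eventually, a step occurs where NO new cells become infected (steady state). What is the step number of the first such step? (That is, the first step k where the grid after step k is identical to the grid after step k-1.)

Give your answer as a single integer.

Answer: 10

Derivation:
Step 0 (initial): 1 infected
Step 1: +3 new -> 4 infected
Step 2: +4 new -> 8 infected
Step 3: +5 new -> 13 infected
Step 4: +5 new -> 18 infected
Step 5: +6 new -> 24 infected
Step 6: +4 new -> 28 infected
Step 7: +2 new -> 30 infected
Step 8: +2 new -> 32 infected
Step 9: +1 new -> 33 infected
Step 10: +0 new -> 33 infected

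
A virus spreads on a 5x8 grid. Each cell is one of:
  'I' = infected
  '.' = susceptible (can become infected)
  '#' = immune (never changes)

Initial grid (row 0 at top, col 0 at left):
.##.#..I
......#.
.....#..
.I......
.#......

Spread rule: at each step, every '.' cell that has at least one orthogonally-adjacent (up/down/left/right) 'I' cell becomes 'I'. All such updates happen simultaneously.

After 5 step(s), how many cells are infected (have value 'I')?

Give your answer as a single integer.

Step 0 (initial): 2 infected
Step 1: +5 new -> 7 infected
Step 2: +8 new -> 15 infected
Step 3: +8 new -> 23 infected
Step 4: +8 new -> 31 infected
Step 5: +3 new -> 34 infected

Answer: 34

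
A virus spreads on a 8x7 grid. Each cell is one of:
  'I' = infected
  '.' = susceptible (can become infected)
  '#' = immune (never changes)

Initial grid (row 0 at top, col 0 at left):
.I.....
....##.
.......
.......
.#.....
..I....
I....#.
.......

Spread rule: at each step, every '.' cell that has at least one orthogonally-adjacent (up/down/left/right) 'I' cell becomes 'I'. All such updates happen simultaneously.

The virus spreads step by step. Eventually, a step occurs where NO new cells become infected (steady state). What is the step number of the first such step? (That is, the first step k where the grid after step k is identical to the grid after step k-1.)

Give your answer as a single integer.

Step 0 (initial): 3 infected
Step 1: +10 new -> 13 infected
Step 2: +11 new -> 24 infected
Step 3: +11 new -> 35 infected
Step 4: +6 new -> 41 infected
Step 5: +6 new -> 47 infected
Step 6: +4 new -> 51 infected
Step 7: +1 new -> 52 infected
Step 8: +0 new -> 52 infected

Answer: 8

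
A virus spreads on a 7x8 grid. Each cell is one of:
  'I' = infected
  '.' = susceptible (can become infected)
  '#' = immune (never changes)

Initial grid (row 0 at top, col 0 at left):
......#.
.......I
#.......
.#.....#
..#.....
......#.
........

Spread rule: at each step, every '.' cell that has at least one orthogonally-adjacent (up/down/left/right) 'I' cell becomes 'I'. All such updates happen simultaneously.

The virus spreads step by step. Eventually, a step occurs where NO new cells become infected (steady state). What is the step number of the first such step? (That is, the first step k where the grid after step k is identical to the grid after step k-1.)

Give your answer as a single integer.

Answer: 14

Derivation:
Step 0 (initial): 1 infected
Step 1: +3 new -> 4 infected
Step 2: +2 new -> 6 infected
Step 3: +4 new -> 10 infected
Step 4: +5 new -> 15 infected
Step 5: +6 new -> 21 infected
Step 6: +7 new -> 28 infected
Step 7: +8 new -> 36 infected
Step 8: +4 new -> 40 infected
Step 9: +2 new -> 42 infected
Step 10: +2 new -> 44 infected
Step 11: +3 new -> 47 infected
Step 12: +2 new -> 49 infected
Step 13: +1 new -> 50 infected
Step 14: +0 new -> 50 infected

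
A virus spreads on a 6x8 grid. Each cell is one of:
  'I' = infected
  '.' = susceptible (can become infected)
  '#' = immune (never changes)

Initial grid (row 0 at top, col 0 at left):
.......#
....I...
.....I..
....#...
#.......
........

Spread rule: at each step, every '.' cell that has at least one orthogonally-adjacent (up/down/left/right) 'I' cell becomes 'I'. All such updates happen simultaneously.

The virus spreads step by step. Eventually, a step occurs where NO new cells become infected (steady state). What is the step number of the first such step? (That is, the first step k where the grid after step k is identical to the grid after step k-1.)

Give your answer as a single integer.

Answer: 9

Derivation:
Step 0 (initial): 2 infected
Step 1: +6 new -> 8 infected
Step 2: +8 new -> 16 infected
Step 3: +10 new -> 26 infected
Step 4: +8 new -> 34 infected
Step 5: +6 new -> 40 infected
Step 6: +3 new -> 43 infected
Step 7: +1 new -> 44 infected
Step 8: +1 new -> 45 infected
Step 9: +0 new -> 45 infected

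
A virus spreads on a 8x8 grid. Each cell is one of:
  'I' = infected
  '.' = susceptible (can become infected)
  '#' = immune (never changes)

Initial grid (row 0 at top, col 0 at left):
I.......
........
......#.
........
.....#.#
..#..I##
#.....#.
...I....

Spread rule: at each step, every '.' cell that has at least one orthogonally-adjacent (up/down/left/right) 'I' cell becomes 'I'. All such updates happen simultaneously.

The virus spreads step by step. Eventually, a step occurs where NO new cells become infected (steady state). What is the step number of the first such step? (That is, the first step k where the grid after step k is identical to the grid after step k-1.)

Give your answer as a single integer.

Step 0 (initial): 3 infected
Step 1: +7 new -> 10 infected
Step 2: +9 new -> 19 infected
Step 3: +9 new -> 28 infected
Step 4: +11 new -> 39 infected
Step 5: +9 new -> 48 infected
Step 6: +4 new -> 52 infected
Step 7: +3 new -> 55 infected
Step 8: +1 new -> 56 infected
Step 9: +0 new -> 56 infected

Answer: 9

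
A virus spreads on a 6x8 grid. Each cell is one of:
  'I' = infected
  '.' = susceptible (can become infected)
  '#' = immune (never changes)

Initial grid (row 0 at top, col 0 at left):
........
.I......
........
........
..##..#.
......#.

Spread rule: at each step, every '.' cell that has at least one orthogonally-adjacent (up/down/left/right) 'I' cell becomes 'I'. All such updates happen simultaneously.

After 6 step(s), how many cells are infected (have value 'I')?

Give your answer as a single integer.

Answer: 35

Derivation:
Step 0 (initial): 1 infected
Step 1: +4 new -> 5 infected
Step 2: +6 new -> 11 infected
Step 3: +6 new -> 17 infected
Step 4: +6 new -> 23 infected
Step 5: +6 new -> 29 infected
Step 6: +6 new -> 35 infected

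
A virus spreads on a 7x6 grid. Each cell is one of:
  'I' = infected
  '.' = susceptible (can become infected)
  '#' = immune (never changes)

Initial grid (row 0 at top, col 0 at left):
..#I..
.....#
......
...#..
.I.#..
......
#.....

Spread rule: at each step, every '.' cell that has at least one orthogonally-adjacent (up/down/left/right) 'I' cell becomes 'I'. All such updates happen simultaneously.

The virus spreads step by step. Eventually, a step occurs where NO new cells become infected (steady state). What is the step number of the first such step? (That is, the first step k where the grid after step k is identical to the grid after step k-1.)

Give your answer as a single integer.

Step 0 (initial): 2 infected
Step 1: +6 new -> 8 infected
Step 2: +10 new -> 18 infected
Step 3: +6 new -> 24 infected
Step 4: +6 new -> 30 infected
Step 5: +5 new -> 35 infected
Step 6: +2 new -> 37 infected
Step 7: +0 new -> 37 infected

Answer: 7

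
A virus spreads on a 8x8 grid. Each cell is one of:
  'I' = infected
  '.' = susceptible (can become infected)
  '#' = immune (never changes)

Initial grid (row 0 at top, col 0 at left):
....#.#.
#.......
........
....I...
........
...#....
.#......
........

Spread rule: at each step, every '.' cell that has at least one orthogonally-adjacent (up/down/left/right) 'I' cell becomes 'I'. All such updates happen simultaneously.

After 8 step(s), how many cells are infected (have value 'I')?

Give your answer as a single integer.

Step 0 (initial): 1 infected
Step 1: +4 new -> 5 infected
Step 2: +8 new -> 13 infected
Step 3: +10 new -> 23 infected
Step 4: +14 new -> 37 infected
Step 5: +11 new -> 48 infected
Step 6: +6 new -> 54 infected
Step 7: +4 new -> 58 infected
Step 8: +1 new -> 59 infected

Answer: 59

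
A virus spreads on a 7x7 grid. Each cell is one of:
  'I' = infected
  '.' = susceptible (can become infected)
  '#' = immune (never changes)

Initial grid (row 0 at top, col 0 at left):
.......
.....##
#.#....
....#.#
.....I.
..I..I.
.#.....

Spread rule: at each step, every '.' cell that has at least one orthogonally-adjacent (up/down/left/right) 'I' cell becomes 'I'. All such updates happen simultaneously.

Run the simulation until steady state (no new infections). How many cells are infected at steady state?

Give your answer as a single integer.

Step 0 (initial): 3 infected
Step 1: +10 new -> 13 infected
Step 2: +8 new -> 21 infected
Step 3: +6 new -> 27 infected
Step 4: +4 new -> 31 infected
Step 5: +3 new -> 34 infected
Step 6: +5 new -> 39 infected
Step 7: +3 new -> 42 infected
Step 8: +0 new -> 42 infected

Answer: 42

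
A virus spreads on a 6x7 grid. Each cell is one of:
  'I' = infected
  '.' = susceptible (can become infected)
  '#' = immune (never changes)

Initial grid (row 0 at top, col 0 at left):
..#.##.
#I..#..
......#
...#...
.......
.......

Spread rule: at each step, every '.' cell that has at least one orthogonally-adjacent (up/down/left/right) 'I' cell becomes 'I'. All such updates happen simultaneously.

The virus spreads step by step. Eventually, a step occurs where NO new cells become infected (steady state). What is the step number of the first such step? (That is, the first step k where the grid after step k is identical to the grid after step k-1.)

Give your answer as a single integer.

Step 0 (initial): 1 infected
Step 1: +3 new -> 4 infected
Step 2: +5 new -> 9 infected
Step 3: +5 new -> 14 infected
Step 4: +4 new -> 18 infected
Step 5: +5 new -> 23 infected
Step 6: +4 new -> 27 infected
Step 7: +4 new -> 31 infected
Step 8: +3 new -> 34 infected
Step 9: +1 new -> 35 infected
Step 10: +0 new -> 35 infected

Answer: 10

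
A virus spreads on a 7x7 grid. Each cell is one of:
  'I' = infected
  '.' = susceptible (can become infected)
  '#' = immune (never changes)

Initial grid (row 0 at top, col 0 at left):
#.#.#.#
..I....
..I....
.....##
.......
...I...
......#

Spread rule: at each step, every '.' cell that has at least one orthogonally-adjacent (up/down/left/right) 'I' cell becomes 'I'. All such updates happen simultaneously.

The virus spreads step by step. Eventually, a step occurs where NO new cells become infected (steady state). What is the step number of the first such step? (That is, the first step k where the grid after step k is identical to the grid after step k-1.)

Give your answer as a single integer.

Answer: 5

Derivation:
Step 0 (initial): 3 infected
Step 1: +9 new -> 12 infected
Step 2: +14 new -> 26 infected
Step 3: +10 new -> 36 infected
Step 4: +6 new -> 42 infected
Step 5: +0 new -> 42 infected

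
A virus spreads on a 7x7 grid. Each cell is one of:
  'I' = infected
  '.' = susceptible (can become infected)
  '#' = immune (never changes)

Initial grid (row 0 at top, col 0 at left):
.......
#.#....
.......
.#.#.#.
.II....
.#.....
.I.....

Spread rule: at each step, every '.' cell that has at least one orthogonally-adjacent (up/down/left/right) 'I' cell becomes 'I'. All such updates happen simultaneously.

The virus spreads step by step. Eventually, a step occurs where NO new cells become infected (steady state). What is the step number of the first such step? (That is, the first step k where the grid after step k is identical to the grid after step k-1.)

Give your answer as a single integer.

Answer: 9

Derivation:
Step 0 (initial): 3 infected
Step 1: +6 new -> 9 infected
Step 2: +6 new -> 15 infected
Step 3: +7 new -> 22 infected
Step 4: +6 new -> 28 infected
Step 5: +7 new -> 35 infected
Step 6: +5 new -> 40 infected
Step 7: +2 new -> 42 infected
Step 8: +1 new -> 43 infected
Step 9: +0 new -> 43 infected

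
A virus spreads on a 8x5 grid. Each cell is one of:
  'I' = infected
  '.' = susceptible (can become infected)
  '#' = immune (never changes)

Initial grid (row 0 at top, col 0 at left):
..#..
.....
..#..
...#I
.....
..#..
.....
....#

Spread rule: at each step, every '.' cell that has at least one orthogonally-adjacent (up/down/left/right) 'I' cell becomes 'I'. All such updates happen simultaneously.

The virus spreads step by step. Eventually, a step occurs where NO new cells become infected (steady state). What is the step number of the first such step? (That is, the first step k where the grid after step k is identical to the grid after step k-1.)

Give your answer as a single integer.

Answer: 9

Derivation:
Step 0 (initial): 1 infected
Step 1: +2 new -> 3 infected
Step 2: +4 new -> 7 infected
Step 3: +5 new -> 12 infected
Step 4: +5 new -> 17 infected
Step 5: +6 new -> 23 infected
Step 6: +7 new -> 30 infected
Step 7: +4 new -> 34 infected
Step 8: +1 new -> 35 infected
Step 9: +0 new -> 35 infected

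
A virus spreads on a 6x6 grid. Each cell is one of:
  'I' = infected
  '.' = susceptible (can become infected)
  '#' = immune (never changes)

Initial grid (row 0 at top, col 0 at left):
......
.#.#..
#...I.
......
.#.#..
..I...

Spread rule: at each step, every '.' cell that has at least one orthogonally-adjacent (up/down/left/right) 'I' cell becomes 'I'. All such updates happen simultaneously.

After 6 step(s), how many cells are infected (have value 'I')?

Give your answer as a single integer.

Answer: 30

Derivation:
Step 0 (initial): 2 infected
Step 1: +7 new -> 9 infected
Step 2: +9 new -> 18 infected
Step 3: +8 new -> 26 infected
Step 4: +2 new -> 28 infected
Step 5: +1 new -> 29 infected
Step 6: +1 new -> 30 infected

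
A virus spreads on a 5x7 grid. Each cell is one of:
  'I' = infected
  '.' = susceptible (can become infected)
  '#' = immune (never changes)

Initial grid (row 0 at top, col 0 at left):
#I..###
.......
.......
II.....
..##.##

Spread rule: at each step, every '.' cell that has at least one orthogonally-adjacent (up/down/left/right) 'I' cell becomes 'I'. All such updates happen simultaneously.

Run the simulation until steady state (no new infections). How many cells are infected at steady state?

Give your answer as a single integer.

Step 0 (initial): 3 infected
Step 1: +7 new -> 10 infected
Step 2: +5 new -> 15 infected
Step 3: +3 new -> 18 infected
Step 4: +4 new -> 22 infected
Step 5: +3 new -> 25 infected
Step 6: +2 new -> 27 infected
Step 7: +0 new -> 27 infected

Answer: 27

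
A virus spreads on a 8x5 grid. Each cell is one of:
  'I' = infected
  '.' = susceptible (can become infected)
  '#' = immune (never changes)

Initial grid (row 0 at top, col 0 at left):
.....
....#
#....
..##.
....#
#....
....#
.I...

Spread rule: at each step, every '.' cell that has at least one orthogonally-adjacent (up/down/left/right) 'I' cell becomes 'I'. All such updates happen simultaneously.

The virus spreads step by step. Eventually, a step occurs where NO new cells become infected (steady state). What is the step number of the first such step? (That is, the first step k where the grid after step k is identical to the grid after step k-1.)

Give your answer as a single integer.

Answer: 11

Derivation:
Step 0 (initial): 1 infected
Step 1: +3 new -> 4 infected
Step 2: +4 new -> 8 infected
Step 3: +4 new -> 12 infected
Step 4: +4 new -> 16 infected
Step 5: +4 new -> 20 infected
Step 6: +2 new -> 22 infected
Step 7: +4 new -> 26 infected
Step 8: +4 new -> 30 infected
Step 9: +2 new -> 32 infected
Step 10: +1 new -> 33 infected
Step 11: +0 new -> 33 infected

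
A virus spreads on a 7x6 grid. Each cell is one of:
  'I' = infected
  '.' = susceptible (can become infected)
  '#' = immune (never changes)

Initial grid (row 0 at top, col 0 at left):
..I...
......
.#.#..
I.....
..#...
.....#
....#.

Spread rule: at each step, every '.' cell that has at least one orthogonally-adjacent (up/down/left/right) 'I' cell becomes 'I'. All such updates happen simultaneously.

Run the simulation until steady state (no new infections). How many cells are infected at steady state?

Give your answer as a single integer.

Step 0 (initial): 2 infected
Step 1: +6 new -> 8 infected
Step 2: +9 new -> 17 infected
Step 3: +5 new -> 22 infected
Step 4: +6 new -> 28 infected
Step 5: +5 new -> 33 infected
Step 6: +3 new -> 36 infected
Step 7: +0 new -> 36 infected

Answer: 36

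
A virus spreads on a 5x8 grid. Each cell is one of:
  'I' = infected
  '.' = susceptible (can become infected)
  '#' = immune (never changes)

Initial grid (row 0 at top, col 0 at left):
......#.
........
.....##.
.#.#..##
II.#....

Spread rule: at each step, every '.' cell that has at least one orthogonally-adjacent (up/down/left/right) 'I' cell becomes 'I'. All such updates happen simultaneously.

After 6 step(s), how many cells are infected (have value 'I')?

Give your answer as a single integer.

Step 0 (initial): 2 infected
Step 1: +2 new -> 4 infected
Step 2: +2 new -> 6 infected
Step 3: +3 new -> 9 infected
Step 4: +4 new -> 13 infected
Step 5: +4 new -> 17 infected
Step 6: +3 new -> 20 infected

Answer: 20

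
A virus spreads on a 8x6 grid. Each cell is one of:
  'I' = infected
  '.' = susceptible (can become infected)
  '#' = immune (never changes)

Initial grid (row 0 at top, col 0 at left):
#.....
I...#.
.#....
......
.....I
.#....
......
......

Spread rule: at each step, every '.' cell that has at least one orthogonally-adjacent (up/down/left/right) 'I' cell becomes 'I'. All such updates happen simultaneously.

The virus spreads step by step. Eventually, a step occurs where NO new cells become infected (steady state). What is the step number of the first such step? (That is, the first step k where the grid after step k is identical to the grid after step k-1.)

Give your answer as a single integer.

Answer: 8

Derivation:
Step 0 (initial): 2 infected
Step 1: +5 new -> 7 infected
Step 2: +8 new -> 15 infected
Step 3: +12 new -> 27 infected
Step 4: +9 new -> 36 infected
Step 5: +4 new -> 40 infected
Step 6: +3 new -> 43 infected
Step 7: +1 new -> 44 infected
Step 8: +0 new -> 44 infected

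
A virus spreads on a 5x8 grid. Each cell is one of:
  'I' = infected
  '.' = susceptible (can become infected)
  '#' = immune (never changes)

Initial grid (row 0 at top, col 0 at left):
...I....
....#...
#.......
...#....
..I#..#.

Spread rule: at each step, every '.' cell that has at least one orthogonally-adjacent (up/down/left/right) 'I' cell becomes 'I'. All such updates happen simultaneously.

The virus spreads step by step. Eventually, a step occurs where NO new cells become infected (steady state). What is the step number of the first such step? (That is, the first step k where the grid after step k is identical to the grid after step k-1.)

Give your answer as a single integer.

Answer: 9

Derivation:
Step 0 (initial): 2 infected
Step 1: +5 new -> 7 infected
Step 2: +7 new -> 14 infected
Step 3: +7 new -> 21 infected
Step 4: +5 new -> 26 infected
Step 5: +4 new -> 30 infected
Step 6: +3 new -> 33 infected
Step 7: +1 new -> 34 infected
Step 8: +1 new -> 35 infected
Step 9: +0 new -> 35 infected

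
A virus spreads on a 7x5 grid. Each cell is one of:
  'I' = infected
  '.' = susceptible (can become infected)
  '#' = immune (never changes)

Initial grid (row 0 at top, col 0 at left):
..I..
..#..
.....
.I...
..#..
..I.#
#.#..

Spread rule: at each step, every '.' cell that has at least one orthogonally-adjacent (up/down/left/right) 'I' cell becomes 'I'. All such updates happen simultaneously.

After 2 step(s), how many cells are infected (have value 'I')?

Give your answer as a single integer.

Answer: 23

Derivation:
Step 0 (initial): 3 infected
Step 1: +8 new -> 11 infected
Step 2: +12 new -> 23 infected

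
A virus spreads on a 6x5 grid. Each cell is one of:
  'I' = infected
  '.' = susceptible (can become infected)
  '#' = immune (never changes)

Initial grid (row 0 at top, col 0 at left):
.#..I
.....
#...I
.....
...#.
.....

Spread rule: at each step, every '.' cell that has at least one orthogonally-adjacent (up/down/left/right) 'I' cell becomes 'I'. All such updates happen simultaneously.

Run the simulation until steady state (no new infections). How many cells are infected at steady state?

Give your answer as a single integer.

Step 0 (initial): 2 infected
Step 1: +4 new -> 6 infected
Step 2: +5 new -> 11 infected
Step 3: +4 new -> 15 infected
Step 4: +4 new -> 19 infected
Step 5: +4 new -> 23 infected
Step 6: +3 new -> 26 infected
Step 7: +1 new -> 27 infected
Step 8: +0 new -> 27 infected

Answer: 27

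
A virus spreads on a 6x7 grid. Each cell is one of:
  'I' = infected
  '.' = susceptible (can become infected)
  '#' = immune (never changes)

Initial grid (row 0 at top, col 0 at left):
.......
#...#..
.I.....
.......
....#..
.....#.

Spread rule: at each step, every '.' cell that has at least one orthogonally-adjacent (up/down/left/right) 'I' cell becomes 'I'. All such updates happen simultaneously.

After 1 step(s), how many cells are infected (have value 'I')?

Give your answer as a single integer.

Step 0 (initial): 1 infected
Step 1: +4 new -> 5 infected

Answer: 5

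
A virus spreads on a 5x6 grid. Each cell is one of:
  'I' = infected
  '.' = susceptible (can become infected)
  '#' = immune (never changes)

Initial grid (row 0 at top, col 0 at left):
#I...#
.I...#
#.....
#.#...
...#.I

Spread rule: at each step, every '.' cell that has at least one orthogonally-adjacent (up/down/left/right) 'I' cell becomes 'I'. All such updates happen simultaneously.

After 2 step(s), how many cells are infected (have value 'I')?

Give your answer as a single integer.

Answer: 15

Derivation:
Step 0 (initial): 3 infected
Step 1: +6 new -> 9 infected
Step 2: +6 new -> 15 infected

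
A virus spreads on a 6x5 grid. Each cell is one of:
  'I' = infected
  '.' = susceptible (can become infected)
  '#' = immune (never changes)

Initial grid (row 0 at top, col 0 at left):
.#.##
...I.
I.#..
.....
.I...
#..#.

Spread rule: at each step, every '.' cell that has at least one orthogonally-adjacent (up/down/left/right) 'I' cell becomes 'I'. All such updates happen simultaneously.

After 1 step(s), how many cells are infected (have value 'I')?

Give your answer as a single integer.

Step 0 (initial): 3 infected
Step 1: +10 new -> 13 infected

Answer: 13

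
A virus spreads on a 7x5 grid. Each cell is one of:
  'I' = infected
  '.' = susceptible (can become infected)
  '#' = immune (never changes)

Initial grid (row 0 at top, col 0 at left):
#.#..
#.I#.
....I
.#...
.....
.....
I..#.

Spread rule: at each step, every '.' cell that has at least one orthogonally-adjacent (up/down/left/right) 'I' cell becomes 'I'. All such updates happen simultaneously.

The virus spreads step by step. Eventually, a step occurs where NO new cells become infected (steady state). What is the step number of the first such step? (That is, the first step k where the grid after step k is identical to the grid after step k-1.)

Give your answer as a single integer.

Answer: 5

Derivation:
Step 0 (initial): 3 infected
Step 1: +7 new -> 10 infected
Step 2: +9 new -> 19 infected
Step 3: +8 new -> 27 infected
Step 4: +2 new -> 29 infected
Step 5: +0 new -> 29 infected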